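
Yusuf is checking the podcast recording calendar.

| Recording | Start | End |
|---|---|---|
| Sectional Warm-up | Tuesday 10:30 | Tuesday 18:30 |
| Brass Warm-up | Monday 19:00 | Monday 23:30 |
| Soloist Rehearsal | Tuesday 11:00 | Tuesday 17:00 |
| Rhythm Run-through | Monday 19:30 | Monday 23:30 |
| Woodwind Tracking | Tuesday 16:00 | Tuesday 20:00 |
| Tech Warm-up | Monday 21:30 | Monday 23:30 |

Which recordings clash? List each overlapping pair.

Brass Warm-up & Rhythm Run-through, Brass Warm-up & Tech Warm-up, Rhythm Run-through & Tech Warm-up, Sectional Warm-up & Soloist Rehearsal, Sectional Warm-up & Woodwind Tracking, Soloist Rehearsal & Woodwind Tracking

Sorted by start: Brass Warm-up, Rhythm Run-through, Tech Warm-up, Sectional Warm-up, Soloist Rehearsal, Woodwind Tracking.
Rhythm Run-through starts before Brass Warm-up ends → Brass Warm-up and Rhythm Run-through overlap.
Tech Warm-up starts before Brass Warm-up ends → Brass Warm-up and Tech Warm-up overlap.
Sectional Warm-up starts after Brass Warm-up ends, so Brass Warm-up has no further overlaps.
Tech Warm-up starts before Rhythm Run-through ends → Rhythm Run-through and Tech Warm-up overlap.
Sectional Warm-up starts after Rhythm Run-through ends, so Rhythm Run-through has no further overlaps.
Sectional Warm-up starts after Tech Warm-up ends, so Tech Warm-up has no further overlaps.
Soloist Rehearsal starts before Sectional Warm-up ends → Sectional Warm-up and Soloist Rehearsal overlap.
Woodwind Tracking starts before Sectional Warm-up ends → Sectional Warm-up and Woodwind Tracking overlap.
Woodwind Tracking starts before Soloist Rehearsal ends → Soloist Rehearsal and Woodwind Tracking overlap.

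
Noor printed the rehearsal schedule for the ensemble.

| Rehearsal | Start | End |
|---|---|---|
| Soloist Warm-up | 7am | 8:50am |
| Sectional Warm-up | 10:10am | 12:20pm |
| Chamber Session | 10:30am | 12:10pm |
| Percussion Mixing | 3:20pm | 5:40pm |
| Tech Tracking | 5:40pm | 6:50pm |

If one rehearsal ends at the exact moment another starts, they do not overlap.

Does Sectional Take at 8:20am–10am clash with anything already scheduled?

Soloist Warm-up: starts 7am before Sectional Take ends 10am, and ends 8:50am after Sectional Take starts 8:20am → overlap.
Sectional Warm-up: starts 10:10am at or after Sectional Take ends 10am → clear.
Chamber Session: starts 10:30am at or after Sectional Take ends 10am → clear.
Percussion Mixing: starts 3:20pm at or after Sectional Take ends 10am → clear.
Tech Tracking: starts 5:40pm at or after Sectional Take ends 10am → clear.
Sectional Take overlaps Soloist Warm-up.

Yes — it overlaps Soloist Warm-up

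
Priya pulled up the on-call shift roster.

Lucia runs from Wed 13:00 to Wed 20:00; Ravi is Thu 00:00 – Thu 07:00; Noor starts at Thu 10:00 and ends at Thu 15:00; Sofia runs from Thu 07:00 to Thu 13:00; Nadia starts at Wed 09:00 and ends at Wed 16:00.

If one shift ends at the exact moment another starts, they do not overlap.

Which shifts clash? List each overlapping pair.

Two intervals overlap when each starts before the other ends.
Sorted by start: Nadia, Lucia, Ravi, Sofia, Noor.
Lucia starts before Nadia ends → Nadia and Lucia overlap.
Ravi starts after Nadia ends; Nadia is clear from here.
Ravi starts after Lucia ends; Lucia is clear from here.
Sofia starts exactly when Ravi ends (back-to-back, no overlap); Ravi is clear from here.
Noor starts before Sofia ends → Sofia and Noor overlap.

Lucia & Nadia, Noor & Sofia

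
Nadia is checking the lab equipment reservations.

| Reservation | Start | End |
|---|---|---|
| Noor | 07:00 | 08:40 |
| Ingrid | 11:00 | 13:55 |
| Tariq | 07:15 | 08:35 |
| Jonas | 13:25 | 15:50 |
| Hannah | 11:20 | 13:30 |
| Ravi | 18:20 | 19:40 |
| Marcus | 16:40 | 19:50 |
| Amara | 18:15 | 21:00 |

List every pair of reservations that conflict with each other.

Amara & Marcus, Amara & Ravi, Hannah & Ingrid, Hannah & Jonas, Ingrid & Jonas, Marcus & Ravi, Noor & Tariq

Sorted by start: Noor, Tariq, Ingrid, Hannah, Jonas, Marcus, Amara, Ravi.
Tariq starts before Noor ends → Noor and Tariq overlap.
Ingrid starts after Noor ends; Noor is clear from here.
Ingrid starts after Tariq ends; Tariq is clear from here.
Hannah starts before Ingrid ends → Ingrid and Hannah overlap.
Jonas starts before Ingrid ends → Ingrid and Jonas overlap.
Marcus starts after Ingrid ends; Ingrid is clear from here.
Jonas starts before Hannah ends → Hannah and Jonas overlap.
Marcus starts after Hannah ends; Hannah is clear from here.
Marcus starts after Jonas ends; Jonas is clear from here.
Amara starts before Marcus ends → Marcus and Amara overlap.
Ravi starts before Marcus ends → Marcus and Ravi overlap.
Ravi starts before Amara ends → Amara and Ravi overlap.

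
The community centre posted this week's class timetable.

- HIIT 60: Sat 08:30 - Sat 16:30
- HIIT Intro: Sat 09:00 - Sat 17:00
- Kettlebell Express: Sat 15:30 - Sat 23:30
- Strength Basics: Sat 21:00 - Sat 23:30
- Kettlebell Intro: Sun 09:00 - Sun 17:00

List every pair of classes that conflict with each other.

HIIT 60 & HIIT Intro, HIIT 60 & Kettlebell Express, HIIT Intro & Kettlebell Express, Kettlebell Express & Strength Basics

Check each pair: they overlap iff neither finishes before the other starts.
Sorted by start: HIIT 60, HIIT Intro, Kettlebell Express, Strength Basics, Kettlebell Intro.
HIIT Intro starts before HIIT 60 ends → HIIT 60 and HIIT Intro overlap.
Kettlebell Express starts before HIIT 60 ends → HIIT 60 and Kettlebell Express overlap.
Strength Basics starts after HIIT 60 ends, so HIIT 60 has no further overlaps.
Kettlebell Express starts before HIIT Intro ends → HIIT Intro and Kettlebell Express overlap.
Strength Basics starts after HIIT Intro ends, so HIIT Intro has no further overlaps.
Strength Basics starts before Kettlebell Express ends → Kettlebell Express and Strength Basics overlap.
Kettlebell Intro starts after Kettlebell Express ends.
Kettlebell Intro starts after Strength Basics ends.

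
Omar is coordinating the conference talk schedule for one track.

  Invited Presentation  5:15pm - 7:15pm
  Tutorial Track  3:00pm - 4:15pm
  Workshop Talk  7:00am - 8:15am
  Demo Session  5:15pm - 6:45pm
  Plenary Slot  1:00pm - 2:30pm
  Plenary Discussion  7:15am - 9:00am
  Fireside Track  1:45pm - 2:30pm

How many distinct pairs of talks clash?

Sorted by start: Workshop Talk, Plenary Discussion, Plenary Slot, Fireside Track, Tutorial Track, Demo Session, Invited Presentation.
Plenary Discussion starts before Workshop Talk ends → Workshop Talk and Plenary Discussion overlap.
Plenary Slot starts after Workshop Talk ends, so nothing later overlaps Workshop Talk either.
Plenary Slot starts after Plenary Discussion ends, so nothing later overlaps Plenary Discussion either.
Fireside Track starts before Plenary Slot ends → Plenary Slot and Fireside Track overlap.
Tutorial Track starts after Plenary Slot ends, so nothing later overlaps Plenary Slot either.
Tutorial Track starts after Fireside Track ends, so nothing later overlaps Fireside Track either.
Demo Session starts after Tutorial Track ends, so nothing later overlaps Tutorial Track either.
Invited Presentation starts before Demo Session ends → Demo Session and Invited Presentation overlap.
Overlapping pairs: Demo Session & Invited Presentation, Fireside Track & Plenary Slot, Plenary Discussion & Workshop Talk — 3 in total.

3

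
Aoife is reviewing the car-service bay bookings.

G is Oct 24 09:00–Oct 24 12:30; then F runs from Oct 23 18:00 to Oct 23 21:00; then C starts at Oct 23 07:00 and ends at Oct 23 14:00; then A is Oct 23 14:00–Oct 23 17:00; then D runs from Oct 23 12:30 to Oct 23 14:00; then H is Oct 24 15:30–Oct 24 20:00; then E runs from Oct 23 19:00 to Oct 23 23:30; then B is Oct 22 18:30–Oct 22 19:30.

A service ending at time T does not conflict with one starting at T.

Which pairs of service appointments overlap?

C & D, E & F

Sorted by start: B, C, D, A, F, E, G, H.
C starts after B ends, so B has no further overlaps.
D starts before C ends → C and D overlap.
A starts exactly when C ends (back-to-back, no overlap), so C has no further overlaps.
A starts exactly when D ends (back-to-back, no overlap), so D has no further overlaps.
F starts after A ends, so A has no further overlaps.
E starts before F ends → F and E overlap.
G starts after F ends, so F has no further overlaps.
G starts after E ends, so E has no further overlaps.
H starts after G ends.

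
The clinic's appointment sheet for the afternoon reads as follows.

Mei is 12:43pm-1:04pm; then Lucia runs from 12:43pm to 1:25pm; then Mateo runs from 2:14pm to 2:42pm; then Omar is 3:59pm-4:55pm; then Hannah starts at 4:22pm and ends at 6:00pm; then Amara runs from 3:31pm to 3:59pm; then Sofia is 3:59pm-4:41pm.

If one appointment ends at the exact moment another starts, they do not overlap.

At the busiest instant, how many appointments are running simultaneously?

Sweep the timeline, counting +1 at each start and −1 at each end (ends before starts at a tie):
12:43pm start Lucia → 1
12:43pm start Mei → 2
1:04pm end Mei → 1
1:25pm end Lucia → 0
2:14pm start Mateo → 1
2:42pm end Mateo → 0
3:31pm start Amara → 1
3:59pm end Amara → 0
3:59pm start Omar → 1
3:59pm start Sofia → 2
4:22pm start Hannah → 3
4:41pm end Sofia → 2
4:55pm end Omar → 1
6:00pm end Hannah → 0
Peak is 3, at 4:22pm (Hannah, Omar, Sofia).

3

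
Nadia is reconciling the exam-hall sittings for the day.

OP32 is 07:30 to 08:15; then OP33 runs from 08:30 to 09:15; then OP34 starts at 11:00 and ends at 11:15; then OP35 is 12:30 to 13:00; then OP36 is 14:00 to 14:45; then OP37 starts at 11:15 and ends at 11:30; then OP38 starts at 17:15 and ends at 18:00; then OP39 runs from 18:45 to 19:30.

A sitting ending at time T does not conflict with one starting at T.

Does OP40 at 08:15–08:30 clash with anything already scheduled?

No — it doesn't clash with anything

OP32: ends 08:15 at or before OP40 starts 08:15 → clear.
OP33: starts 08:30 at or after OP40 ends 08:30 → clear.
OP34: starts 11:00 at or after OP40 ends 08:30 → clear.
OP37: starts 11:15 at or after OP40 ends 08:30 → clear.
OP35: starts 12:30 at or after OP40 ends 08:30 → clear.
OP36: starts 14:00 at or after OP40 ends 08:30 → clear.
OP38: starts 17:15 at or after OP40 ends 08:30 → clear.
OP39: starts 18:45 at or after OP40 ends 08:30 → clear.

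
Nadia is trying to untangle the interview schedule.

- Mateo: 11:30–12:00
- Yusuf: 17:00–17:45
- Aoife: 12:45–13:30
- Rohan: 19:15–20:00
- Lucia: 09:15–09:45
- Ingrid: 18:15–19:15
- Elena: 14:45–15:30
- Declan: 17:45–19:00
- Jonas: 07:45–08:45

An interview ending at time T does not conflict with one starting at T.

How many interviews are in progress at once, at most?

Sort all start/end points and keep a running count:
07:45 start Jonas → 1
08:45 end Jonas → 0
09:15 start Lucia → 1
09:45 end Lucia → 0
11:30 start Mateo → 1
12:00 end Mateo → 0
12:45 start Aoife → 1
13:30 end Aoife → 0
14:45 start Elena → 1
15:30 end Elena → 0
17:00 start Yusuf → 1
17:45 end Yusuf → 0
17:45 start Declan → 1
18:15 start Ingrid → 2
19:00 end Declan → 1
19:15 end Ingrid → 0
19:15 start Rohan → 1
20:00 end Rohan → 0
Peak is 2, at 18:15 (Declan, Ingrid).

2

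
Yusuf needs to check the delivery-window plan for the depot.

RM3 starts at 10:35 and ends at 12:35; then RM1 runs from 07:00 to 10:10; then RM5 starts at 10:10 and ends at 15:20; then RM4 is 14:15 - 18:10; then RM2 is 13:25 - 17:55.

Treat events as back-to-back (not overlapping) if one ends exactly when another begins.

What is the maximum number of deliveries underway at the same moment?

Sweep the timeline, counting +1 at each start and −1 at each end (ends before starts at a tie):
07:00 start RM1 → 1
10:10 end RM1 → 0
10:10 start RM5 → 1
10:35 start RM3 → 2
12:35 end RM3 → 1
13:25 start RM2 → 2
14:15 start RM4 → 3
15:20 end RM5 → 2
17:55 end RM2 → 1
18:10 end RM4 → 0
Peak is 3, at 14:15 (RM2, RM4, RM5).

3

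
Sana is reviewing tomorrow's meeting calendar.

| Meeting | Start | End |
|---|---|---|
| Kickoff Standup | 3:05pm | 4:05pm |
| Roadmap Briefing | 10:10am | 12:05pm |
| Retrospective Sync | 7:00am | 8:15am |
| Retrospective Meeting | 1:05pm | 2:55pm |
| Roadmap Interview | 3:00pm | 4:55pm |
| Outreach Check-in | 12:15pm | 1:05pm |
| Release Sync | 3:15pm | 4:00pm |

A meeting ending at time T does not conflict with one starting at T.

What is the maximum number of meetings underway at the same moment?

3

Sort all start/end points and keep a running count:
7:00am start Retrospective Sync → 1
8:15am end Retrospective Sync → 0
10:10am start Roadmap Briefing → 1
12:05pm end Roadmap Briefing → 0
12:15pm start Outreach Check-in → 1
1:05pm end Outreach Check-in → 0
1:05pm start Retrospective Meeting → 1
2:55pm end Retrospective Meeting → 0
3:00pm start Roadmap Interview → 1
3:05pm start Kickoff Standup → 2
3:15pm start Release Sync → 3
4:00pm end Release Sync → 2
4:05pm end Kickoff Standup → 1
4:55pm end Roadmap Interview → 0
Peak is 3, at 3:15pm (Kickoff Standup, Release Sync, Roadmap Interview).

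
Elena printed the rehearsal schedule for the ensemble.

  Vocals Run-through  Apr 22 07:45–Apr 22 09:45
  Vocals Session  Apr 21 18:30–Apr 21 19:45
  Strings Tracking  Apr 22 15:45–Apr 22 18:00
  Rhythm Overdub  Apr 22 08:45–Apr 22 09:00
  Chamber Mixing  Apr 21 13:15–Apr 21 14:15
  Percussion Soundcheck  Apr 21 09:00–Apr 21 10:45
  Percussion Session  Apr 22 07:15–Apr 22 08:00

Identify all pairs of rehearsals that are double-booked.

Percussion Session & Vocals Run-through, Rhythm Overdub & Vocals Run-through

Sorted by start: Percussion Soundcheck, Chamber Mixing, Vocals Session, Percussion Session, Vocals Run-through, Rhythm Overdub, Strings Tracking.
Chamber Mixing starts after Percussion Soundcheck ends — done with Percussion Soundcheck.
Vocals Session starts after Chamber Mixing ends — done with Chamber Mixing.
Percussion Session starts after Vocals Session ends — done with Vocals Session.
Vocals Run-through starts before Percussion Session ends → Percussion Session and Vocals Run-through overlap.
Rhythm Overdub starts after Percussion Session ends — done with Percussion Session.
Rhythm Overdub starts before Vocals Run-through ends → Vocals Run-through and Rhythm Overdub overlap.
Strings Tracking starts after Vocals Run-through ends.
Strings Tracking starts after Rhythm Overdub ends.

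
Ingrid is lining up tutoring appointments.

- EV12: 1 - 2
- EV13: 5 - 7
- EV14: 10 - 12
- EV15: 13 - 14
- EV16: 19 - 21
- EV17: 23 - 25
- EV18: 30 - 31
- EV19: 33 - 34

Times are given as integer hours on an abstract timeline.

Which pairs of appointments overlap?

none

Check each pair: they overlap iff neither finishes before the other starts.
Sorted by start: EV12, EV13, EV14, EV15, EV16, EV17, EV18, EV19.
EV13 starts after EV12 ends; EV12 is clear from here.
EV14 starts after EV13 ends; EV13 is clear from here.
EV15 starts after EV14 ends; EV14 is clear from here.
EV16 starts after EV15 ends; EV15 is clear from here.
EV17 starts after EV16 ends; EV16 is clear from here.
EV18 starts after EV17 ends; EV17 is clear from here.
EV19 starts after EV18 ends.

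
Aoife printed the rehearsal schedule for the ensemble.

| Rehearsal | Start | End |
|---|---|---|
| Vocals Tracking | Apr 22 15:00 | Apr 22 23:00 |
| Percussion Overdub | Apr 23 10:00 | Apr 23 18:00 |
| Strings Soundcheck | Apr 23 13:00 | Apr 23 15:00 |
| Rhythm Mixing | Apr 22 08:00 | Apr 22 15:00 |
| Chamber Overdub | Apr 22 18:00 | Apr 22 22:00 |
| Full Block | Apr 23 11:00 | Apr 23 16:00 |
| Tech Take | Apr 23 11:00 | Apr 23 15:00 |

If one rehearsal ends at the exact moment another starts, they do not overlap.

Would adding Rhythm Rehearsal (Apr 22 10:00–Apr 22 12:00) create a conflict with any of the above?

Yes — it overlaps Rhythm Mixing

Rhythm Mixing: starts Apr 22 08:00 before Rhythm Rehearsal ends Apr 22 12:00, and ends Apr 22 15:00 after Rhythm Rehearsal starts Apr 22 10:00 → overlap.
Vocals Tracking: starts Apr 22 15:00 at or after Rhythm Rehearsal ends Apr 22 12:00 → clear.
Chamber Overdub: starts Apr 22 18:00 at or after Rhythm Rehearsal ends Apr 22 12:00 → clear.
Percussion Overdub: starts Apr 23 10:00 at or after Rhythm Rehearsal ends Apr 22 12:00 → clear.
Tech Take: starts Apr 23 11:00 at or after Rhythm Rehearsal ends Apr 22 12:00 → clear.
Full Block: starts Apr 23 11:00 at or after Rhythm Rehearsal ends Apr 22 12:00 → clear.
Strings Soundcheck: starts Apr 23 13:00 at or after Rhythm Rehearsal ends Apr 22 12:00 → clear.
Rhythm Rehearsal overlaps Rhythm Mixing.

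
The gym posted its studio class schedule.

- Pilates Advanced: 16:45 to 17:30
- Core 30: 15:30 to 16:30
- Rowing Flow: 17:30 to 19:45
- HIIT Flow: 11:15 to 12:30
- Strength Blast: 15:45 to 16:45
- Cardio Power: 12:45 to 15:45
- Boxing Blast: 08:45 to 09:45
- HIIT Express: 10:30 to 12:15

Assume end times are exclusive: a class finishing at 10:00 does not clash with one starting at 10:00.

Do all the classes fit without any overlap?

Sorted by start: Boxing Blast, HIIT Express, HIIT Flow, Cardio Power, Core 30, Strength Blast, Pilates Advanced, Rowing Flow.
HIIT Express starts after Boxing Blast ends; Boxing Blast is clear from here.
HIIT Flow starts before HIIT Express ends → HIIT Express and HIIT Flow overlap.
That's a conflict, so the schedule is not conflict-free.

No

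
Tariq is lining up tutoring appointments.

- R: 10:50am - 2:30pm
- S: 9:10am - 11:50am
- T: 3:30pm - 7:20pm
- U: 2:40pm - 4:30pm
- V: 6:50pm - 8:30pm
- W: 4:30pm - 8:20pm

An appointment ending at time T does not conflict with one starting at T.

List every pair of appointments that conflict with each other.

R & S, T & U, T & V, T & W, V & W

Sorted by start: S, R, U, T, W, V.
R starts before S ends → S and R overlap.
U starts after S ends, so S has no further overlaps.
U starts after R ends, so R has no further overlaps.
T starts before U ends → U and T overlap.
W starts exactly when U ends (back-to-back, no overlap), so U has no further overlaps.
W starts before T ends → T and W overlap.
V starts before T ends → T and V overlap.
V starts before W ends → W and V overlap.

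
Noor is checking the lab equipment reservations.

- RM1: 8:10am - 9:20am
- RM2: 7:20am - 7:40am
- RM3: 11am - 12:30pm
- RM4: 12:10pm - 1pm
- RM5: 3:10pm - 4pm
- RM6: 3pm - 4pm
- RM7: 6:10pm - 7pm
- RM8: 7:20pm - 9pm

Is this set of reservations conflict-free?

Two intervals overlap when each starts before the other ends.
Sorted by start: RM2, RM1, RM3, RM4, RM6, RM5, RM7, RM8.
RM1 starts after RM2 ends; RM2 is clear from here.
RM3 starts after RM1 ends; RM1 is clear from here.
RM4 starts before RM3 ends → RM3 and RM4 overlap.
That's a conflict, so the schedule is not conflict-free.

No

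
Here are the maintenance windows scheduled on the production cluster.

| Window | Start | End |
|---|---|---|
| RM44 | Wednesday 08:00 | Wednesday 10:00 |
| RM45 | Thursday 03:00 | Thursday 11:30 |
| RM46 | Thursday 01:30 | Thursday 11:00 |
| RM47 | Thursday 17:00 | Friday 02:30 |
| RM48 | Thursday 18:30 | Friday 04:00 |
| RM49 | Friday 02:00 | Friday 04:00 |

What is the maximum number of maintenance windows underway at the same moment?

Sort all start/end points and keep a running count:
Wednesday 08:00 start RM44 → 1
Wednesday 10:00 end RM44 → 0
Thursday 01:30 start RM46 → 1
Thursday 03:00 start RM45 → 2
Thursday 11:00 end RM46 → 1
Thursday 11:30 end RM45 → 0
Thursday 17:00 start RM47 → 1
Thursday 18:30 start RM48 → 2
Friday 02:00 start RM49 → 3
Friday 02:30 end RM47 → 2
Friday 04:00 end RM48 → 1
Friday 04:00 end RM49 → 0
Peak is 3, at Friday 02:00 (RM47, RM48, RM49).

3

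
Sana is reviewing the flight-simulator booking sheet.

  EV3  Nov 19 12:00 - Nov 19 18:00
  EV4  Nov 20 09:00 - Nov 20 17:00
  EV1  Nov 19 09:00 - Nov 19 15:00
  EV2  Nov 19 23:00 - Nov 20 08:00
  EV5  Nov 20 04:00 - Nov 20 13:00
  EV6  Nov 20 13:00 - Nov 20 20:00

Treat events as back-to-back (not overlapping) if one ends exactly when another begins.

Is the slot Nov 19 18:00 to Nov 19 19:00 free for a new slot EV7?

EV1: ends Nov 19 15:00 at or before EV7 starts Nov 19 18:00 → clear.
EV3: ends Nov 19 18:00 at or before EV7 starts Nov 19 18:00 → clear.
EV2: starts Nov 19 23:00 at or after EV7 ends Nov 19 19:00 → clear.
EV5: starts Nov 20 04:00 at or after EV7 ends Nov 19 19:00 → clear.
EV4: starts Nov 20 09:00 at or after EV7 ends Nov 19 19:00 → clear.
EV6: starts Nov 20 13:00 at or after EV7 ends Nov 19 19:00 → clear.

Yes — the slot is free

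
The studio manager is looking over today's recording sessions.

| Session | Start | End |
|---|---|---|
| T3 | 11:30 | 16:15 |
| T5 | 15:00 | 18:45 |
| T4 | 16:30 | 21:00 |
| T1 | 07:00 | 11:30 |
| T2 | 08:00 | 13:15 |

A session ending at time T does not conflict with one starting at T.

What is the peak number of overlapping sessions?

2

Walk through starts and ends in time order (an end at T is processed before a start at T):
07:00 start T1 → 1
08:00 start T2 → 2
11:30 end T1 → 1
11:30 start T3 → 2
13:15 end T2 → 1
15:00 start T5 → 2
16:15 end T3 → 1
16:30 start T4 → 2
18:45 end T5 → 1
21:00 end T4 → 0
Peak is 2, at 08:00 (T1, T2).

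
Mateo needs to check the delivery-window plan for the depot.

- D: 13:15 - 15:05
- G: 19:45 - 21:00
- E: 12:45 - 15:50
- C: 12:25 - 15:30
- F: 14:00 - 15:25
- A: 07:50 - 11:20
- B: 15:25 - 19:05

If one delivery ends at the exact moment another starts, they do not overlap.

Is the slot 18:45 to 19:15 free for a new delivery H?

A: ends 11:20 at or before H starts 18:45 → clear.
C: ends 15:30 at or before H starts 18:45 → clear.
E: ends 15:50 at or before H starts 18:45 → clear.
D: ends 15:05 at or before H starts 18:45 → clear.
F: ends 15:25 at or before H starts 18:45 → clear.
B: starts 15:25 before H ends 19:15, and ends 19:05 after H starts 18:45 → overlap.
G: starts 19:45 at or after H ends 19:15 → clear.
H overlaps B.

No — it overlaps B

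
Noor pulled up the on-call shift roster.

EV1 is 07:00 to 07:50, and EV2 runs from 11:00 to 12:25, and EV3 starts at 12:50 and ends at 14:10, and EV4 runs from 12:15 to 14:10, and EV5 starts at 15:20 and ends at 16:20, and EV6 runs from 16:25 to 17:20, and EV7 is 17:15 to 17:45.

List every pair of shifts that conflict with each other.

EV2 & EV4, EV3 & EV4, EV6 & EV7

Two intervals overlap when each starts before the other ends.
Sorted by start: EV1, EV2, EV4, EV3, EV5, EV6, EV7.
EV2 starts after EV1 ends, so EV1 has no further overlaps.
EV4 starts before EV2 ends → EV2 and EV4 overlap.
EV3 starts after EV2 ends, so EV2 has no further overlaps.
EV3 starts before EV4 ends → EV4 and EV3 overlap.
EV5 starts after EV4 ends, so EV4 has no further overlaps.
EV5 starts after EV3 ends, so EV3 has no further overlaps.
EV6 starts after EV5 ends, so EV5 has no further overlaps.
EV7 starts before EV6 ends → EV6 and EV7 overlap.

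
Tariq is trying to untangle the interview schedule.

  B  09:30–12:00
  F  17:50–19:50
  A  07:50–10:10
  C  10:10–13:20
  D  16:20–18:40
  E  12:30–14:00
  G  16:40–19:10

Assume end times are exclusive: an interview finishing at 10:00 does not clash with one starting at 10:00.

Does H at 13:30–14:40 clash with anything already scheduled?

Yes — it overlaps E

A: ends 10:10 at or before H starts 13:30 → clear.
B: ends 12:00 at or before H starts 13:30 → clear.
C: ends 13:20 at or before H starts 13:30 → clear.
E: starts 12:30 before H ends 14:40, and ends 14:00 after H starts 13:30 → overlap.
D: starts 16:20 at or after H ends 14:40 → clear.
G: starts 16:40 at or after H ends 14:40 → clear.
F: starts 17:50 at or after H ends 14:40 → clear.
H overlaps E.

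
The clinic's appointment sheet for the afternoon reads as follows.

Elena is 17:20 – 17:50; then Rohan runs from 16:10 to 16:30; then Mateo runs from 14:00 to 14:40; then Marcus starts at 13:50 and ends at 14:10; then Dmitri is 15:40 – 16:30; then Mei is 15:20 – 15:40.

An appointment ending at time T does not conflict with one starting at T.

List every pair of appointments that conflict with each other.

Dmitri & Rohan, Marcus & Mateo

Two intervals overlap when each starts before the other ends.
Sorted by start: Marcus, Mateo, Mei, Dmitri, Rohan, Elena.
Mateo starts before Marcus ends → Marcus and Mateo overlap.
Mei starts after Marcus ends, so nothing later overlaps Marcus either.
Mei starts after Mateo ends, so nothing later overlaps Mateo either.
Dmitri starts exactly when Mei ends (back-to-back, no overlap), so nothing later overlaps Mei either.
Rohan starts before Dmitri ends → Dmitri and Rohan overlap.
Elena starts after Dmitri ends.
Elena starts after Rohan ends.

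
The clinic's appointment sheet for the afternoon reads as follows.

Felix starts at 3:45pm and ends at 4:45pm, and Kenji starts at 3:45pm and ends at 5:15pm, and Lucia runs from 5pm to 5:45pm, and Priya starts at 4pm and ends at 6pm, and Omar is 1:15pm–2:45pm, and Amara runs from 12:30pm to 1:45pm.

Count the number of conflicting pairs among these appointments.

6

Check each pair: they overlap iff neither finishes before the other starts.
Sorted by start: Amara, Omar, Felix, Kenji, Priya, Lucia.
Omar starts before Amara ends → Amara and Omar overlap.
Felix starts after Amara ends; Amara is clear from here.
Felix starts after Omar ends; Omar is clear from here.
Kenji starts before Felix ends → Felix and Kenji overlap.
Priya starts before Felix ends → Felix and Priya overlap.
Lucia starts after Felix ends.
Priya starts before Kenji ends → Kenji and Priya overlap.
Lucia starts before Kenji ends → Kenji and Lucia overlap.
Lucia starts before Priya ends → Priya and Lucia overlap.
Overlapping pairs: Amara & Omar, Felix & Kenji, Felix & Priya, Kenji & Lucia, Kenji & Priya, Lucia & Priya — 6 in total.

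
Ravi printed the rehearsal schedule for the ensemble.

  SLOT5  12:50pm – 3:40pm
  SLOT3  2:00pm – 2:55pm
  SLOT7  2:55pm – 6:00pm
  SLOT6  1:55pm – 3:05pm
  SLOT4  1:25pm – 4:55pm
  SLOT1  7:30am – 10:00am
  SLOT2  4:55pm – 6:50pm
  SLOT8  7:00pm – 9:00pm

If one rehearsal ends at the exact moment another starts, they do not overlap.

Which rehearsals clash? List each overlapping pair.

SLOT2 & SLOT7, SLOT3 & SLOT4, SLOT3 & SLOT5, SLOT3 & SLOT6, SLOT4 & SLOT5, SLOT4 & SLOT6, SLOT4 & SLOT7, SLOT5 & SLOT6, SLOT5 & SLOT7, SLOT6 & SLOT7

Two intervals overlap when each starts before the other ends.
Sorted by start: SLOT1, SLOT5, SLOT4, SLOT6, SLOT3, SLOT7, SLOT2, SLOT8.
SLOT5 starts after SLOT1 ends, so SLOT1 has no further overlaps.
SLOT4 starts before SLOT5 ends → SLOT5 and SLOT4 overlap.
SLOT6 starts before SLOT5 ends → SLOT5 and SLOT6 overlap.
SLOT3 starts before SLOT5 ends → SLOT5 and SLOT3 overlap.
SLOT7 starts before SLOT5 ends → SLOT5 and SLOT7 overlap.
SLOT2 starts after SLOT5 ends, so SLOT5 has no further overlaps.
SLOT6 starts before SLOT4 ends → SLOT4 and SLOT6 overlap.
SLOT3 starts before SLOT4 ends → SLOT4 and SLOT3 overlap.
SLOT7 starts before SLOT4 ends → SLOT4 and SLOT7 overlap.
SLOT2 starts exactly when SLOT4 ends (back-to-back, no overlap), so SLOT4 has no further overlaps.
SLOT3 starts before SLOT6 ends → SLOT6 and SLOT3 overlap.
SLOT7 starts before SLOT6 ends → SLOT6 and SLOT7 overlap.
SLOT2 starts after SLOT6 ends, so SLOT6 has no further overlaps.
SLOT7 starts exactly when SLOT3 ends (back-to-back, no overlap), so SLOT3 has no further overlaps.
SLOT2 starts before SLOT7 ends → SLOT7 and SLOT2 overlap.
SLOT8 starts after SLOT7 ends.
SLOT8 starts after SLOT2 ends.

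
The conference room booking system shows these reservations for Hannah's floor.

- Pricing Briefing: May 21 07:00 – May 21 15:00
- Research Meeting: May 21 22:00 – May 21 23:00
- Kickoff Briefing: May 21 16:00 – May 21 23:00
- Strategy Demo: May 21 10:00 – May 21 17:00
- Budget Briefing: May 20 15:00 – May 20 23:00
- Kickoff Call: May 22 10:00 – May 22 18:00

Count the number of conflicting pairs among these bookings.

Sorted by start: Budget Briefing, Pricing Briefing, Strategy Demo, Kickoff Briefing, Research Meeting, Kickoff Call.
Pricing Briefing starts after Budget Briefing ends, so nothing later overlaps Budget Briefing either.
Strategy Demo starts before Pricing Briefing ends → Pricing Briefing and Strategy Demo overlap.
Kickoff Briefing starts after Pricing Briefing ends, so nothing later overlaps Pricing Briefing either.
Kickoff Briefing starts before Strategy Demo ends → Strategy Demo and Kickoff Briefing overlap.
Research Meeting starts after Strategy Demo ends, so nothing later overlaps Strategy Demo either.
Research Meeting starts before Kickoff Briefing ends → Kickoff Briefing and Research Meeting overlap.
Kickoff Call starts after Kickoff Briefing ends.
Kickoff Call starts after Research Meeting ends.
Overlapping pairs: Kickoff Briefing & Research Meeting, Kickoff Briefing & Strategy Demo, Pricing Briefing & Strategy Demo — 3 in total.

3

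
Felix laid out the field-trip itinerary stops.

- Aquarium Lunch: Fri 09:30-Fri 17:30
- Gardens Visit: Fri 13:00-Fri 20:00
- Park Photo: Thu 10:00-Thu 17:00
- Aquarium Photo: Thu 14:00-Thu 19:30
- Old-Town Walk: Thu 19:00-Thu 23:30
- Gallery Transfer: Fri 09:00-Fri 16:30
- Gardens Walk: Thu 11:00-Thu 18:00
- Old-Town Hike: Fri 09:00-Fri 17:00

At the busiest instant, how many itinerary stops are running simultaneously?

4

Walk through starts and ends in time order (an end at T is processed before a start at T):
Thu 10:00 start Park Photo → 1
Thu 11:00 start Gardens Walk → 2
Thu 14:00 start Aquarium Photo → 3
Thu 17:00 end Park Photo → 2
Thu 18:00 end Gardens Walk → 1
Thu 19:00 start Old-Town Walk → 2
Thu 19:30 end Aquarium Photo → 1
Thu 23:30 end Old-Town Walk → 0
Fri 09:00 start Gallery Transfer → 1
Fri 09:00 start Old-Town Hike → 2
Fri 09:30 start Aquarium Lunch → 3
Fri 13:00 start Gardens Visit → 4
Fri 16:30 end Gallery Transfer → 3
Fri 17:00 end Old-Town Hike → 2
Fri 17:30 end Aquarium Lunch → 1
Fri 20:00 end Gardens Visit → 0
Peak is 4, at Fri 13:00 (Aquarium Lunch, Gallery Transfer, Gardens Visit, Old-Town Hike).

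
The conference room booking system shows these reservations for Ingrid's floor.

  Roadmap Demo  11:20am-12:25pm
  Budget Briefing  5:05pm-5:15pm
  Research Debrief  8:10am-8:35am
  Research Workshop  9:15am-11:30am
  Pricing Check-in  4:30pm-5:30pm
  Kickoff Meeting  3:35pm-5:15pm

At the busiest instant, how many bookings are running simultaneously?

3

Sort all start/end points and keep a running count:
8:10am start Research Debrief → 1
8:35am end Research Debrief → 0
9:15am start Research Workshop → 1
11:20am start Roadmap Demo → 2
11:30am end Research Workshop → 1
12:25pm end Roadmap Demo → 0
3:35pm start Kickoff Meeting → 1
4:30pm start Pricing Check-in → 2
5:05pm start Budget Briefing → 3
5:15pm end Budget Briefing → 2
5:15pm end Kickoff Meeting → 1
5:30pm end Pricing Check-in → 0
Peak is 3, at 5:05pm (Budget Briefing, Kickoff Meeting, Pricing Check-in).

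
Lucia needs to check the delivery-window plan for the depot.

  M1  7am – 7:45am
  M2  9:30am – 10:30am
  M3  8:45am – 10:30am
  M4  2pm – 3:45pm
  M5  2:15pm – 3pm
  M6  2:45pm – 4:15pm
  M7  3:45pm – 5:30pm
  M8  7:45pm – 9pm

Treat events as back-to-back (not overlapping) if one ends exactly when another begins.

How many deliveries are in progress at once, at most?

3

Sweep the timeline, counting +1 at each start and −1 at each end (ends before starts at a tie):
7am start M1 → 1
7:45am end M1 → 0
8:45am start M3 → 1
9:30am start M2 → 2
10:30am end M2 → 1
10:30am end M3 → 0
2pm start M4 → 1
2:15pm start M5 → 2
2:45pm start M6 → 3
3pm end M5 → 2
3:45pm end M4 → 1
3:45pm start M7 → 2
4:15pm end M6 → 1
5:30pm end M7 → 0
7:45pm start M8 → 1
9pm end M8 → 0
Peak is 3, at 2:45pm (M4, M5, M6).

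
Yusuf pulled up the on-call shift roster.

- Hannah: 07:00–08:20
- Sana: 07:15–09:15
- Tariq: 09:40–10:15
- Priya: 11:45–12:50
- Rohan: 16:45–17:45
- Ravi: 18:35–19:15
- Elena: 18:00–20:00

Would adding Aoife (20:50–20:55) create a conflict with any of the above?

No — it doesn't clash with anything

Hannah: ends 08:20 at or before Aoife starts 20:50 → clear.
Sana: ends 09:15 at or before Aoife starts 20:50 → clear.
Tariq: ends 10:15 at or before Aoife starts 20:50 → clear.
Priya: ends 12:50 at or before Aoife starts 20:50 → clear.
Rohan: ends 17:45 at or before Aoife starts 20:50 → clear.
Elena: ends 20:00 at or before Aoife starts 20:50 → clear.
Ravi: ends 19:15 at or before Aoife starts 20:50 → clear.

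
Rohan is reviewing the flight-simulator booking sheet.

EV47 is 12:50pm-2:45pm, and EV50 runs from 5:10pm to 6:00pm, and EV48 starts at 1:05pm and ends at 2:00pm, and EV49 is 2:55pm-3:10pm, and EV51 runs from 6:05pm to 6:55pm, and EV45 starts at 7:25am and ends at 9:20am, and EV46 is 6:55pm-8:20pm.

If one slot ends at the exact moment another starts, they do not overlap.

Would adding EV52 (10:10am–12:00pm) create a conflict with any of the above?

No — it doesn't clash with anything

EV45: ends 9:20am at or before EV52 starts 10:10am → clear.
EV47: starts 12:50pm at or after EV52 ends 12:00pm → clear.
EV48: starts 1:05pm at or after EV52 ends 12:00pm → clear.
EV49: starts 2:55pm at or after EV52 ends 12:00pm → clear.
EV50: starts 5:10pm at or after EV52 ends 12:00pm → clear.
EV51: starts 6:05pm at or after EV52 ends 12:00pm → clear.
EV46: starts 6:55pm at or after EV52 ends 12:00pm → clear.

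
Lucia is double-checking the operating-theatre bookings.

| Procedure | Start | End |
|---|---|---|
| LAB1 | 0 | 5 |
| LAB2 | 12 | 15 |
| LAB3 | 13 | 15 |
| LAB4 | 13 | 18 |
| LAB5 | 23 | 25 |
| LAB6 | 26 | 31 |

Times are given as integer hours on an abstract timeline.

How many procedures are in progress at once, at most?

3

Walk through starts and ends in time order (an end at T is processed before a start at T):
0 start LAB1 → 1
5 end LAB1 → 0
12 start LAB2 → 1
13 start LAB3 → 2
13 start LAB4 → 3
15 end LAB2 → 2
15 end LAB3 → 1
18 end LAB4 → 0
23 start LAB5 → 1
25 end LAB5 → 0
26 start LAB6 → 1
31 end LAB6 → 0
Peak is 3, at 13 (LAB2, LAB3, LAB4).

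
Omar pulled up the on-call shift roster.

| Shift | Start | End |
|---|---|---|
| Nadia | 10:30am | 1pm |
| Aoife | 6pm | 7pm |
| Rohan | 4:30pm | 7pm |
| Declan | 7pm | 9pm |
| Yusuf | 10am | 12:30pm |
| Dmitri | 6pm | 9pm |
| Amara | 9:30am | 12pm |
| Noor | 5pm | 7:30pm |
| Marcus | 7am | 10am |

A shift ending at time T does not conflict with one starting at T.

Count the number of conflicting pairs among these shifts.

Check each pair: they overlap iff neither finishes before the other starts.
Sorted by start: Marcus, Amara, Yusuf, Nadia, Rohan, Noor, Dmitri, Aoife, Declan.
Amara starts before Marcus ends → Marcus and Amara overlap.
Yusuf starts exactly when Marcus ends (back-to-back, no overlap) — done with Marcus.
Yusuf starts before Amara ends → Amara and Yusuf overlap.
Nadia starts before Amara ends → Amara and Nadia overlap.
Rohan starts after Amara ends — done with Amara.
Nadia starts before Yusuf ends → Yusuf and Nadia overlap.
Rohan starts after Yusuf ends — done with Yusuf.
Rohan starts after Nadia ends — done with Nadia.
Noor starts before Rohan ends → Rohan and Noor overlap.
Dmitri starts before Rohan ends → Rohan and Dmitri overlap.
Aoife starts before Rohan ends → Rohan and Aoife overlap.
Declan starts exactly when Rohan ends (back-to-back, no overlap).
Dmitri starts before Noor ends → Noor and Dmitri overlap.
Aoife starts before Noor ends → Noor and Aoife overlap.
Declan starts before Noor ends → Noor and Declan overlap.
Aoife starts before Dmitri ends → Dmitri and Aoife overlap.
Declan starts before Dmitri ends → Dmitri and Declan overlap.
Declan starts exactly when Aoife ends (back-to-back, no overlap).
Overlapping pairs: Amara & Marcus, Amara & Nadia, Amara & Yusuf, Aoife & Dmitri, Aoife & Noor, Aoife & Rohan, Declan & Dmitri, Declan & Noor, Dmitri & Noor, Dmitri & Rohan, Nadia & Yusuf, Noor & Rohan — 12 in total.

12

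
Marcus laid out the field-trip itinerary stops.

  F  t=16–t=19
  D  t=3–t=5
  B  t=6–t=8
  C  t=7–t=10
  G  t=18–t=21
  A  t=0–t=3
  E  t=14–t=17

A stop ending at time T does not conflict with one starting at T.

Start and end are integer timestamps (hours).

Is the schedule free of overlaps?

Check each pair: they overlap iff neither finishes before the other starts.
Sorted by start: A, D, B, C, E, F, G.
D starts exactly when A ends (back-to-back, no overlap) — done with A.
B starts after D ends — done with D.
C starts before B ends → B and C overlap.
That's a conflict, so the schedule is not conflict-free.

No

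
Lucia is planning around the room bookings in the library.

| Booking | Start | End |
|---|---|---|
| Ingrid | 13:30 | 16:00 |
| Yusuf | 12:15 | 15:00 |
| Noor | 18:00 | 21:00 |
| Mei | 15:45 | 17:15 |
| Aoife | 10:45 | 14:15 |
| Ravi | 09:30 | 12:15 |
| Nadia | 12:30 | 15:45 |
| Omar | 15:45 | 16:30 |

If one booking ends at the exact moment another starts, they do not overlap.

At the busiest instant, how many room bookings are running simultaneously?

Sweep the timeline, counting +1 at each start and −1 at each end (ends before starts at a tie):
09:30 start Ravi → 1
10:45 start Aoife → 2
12:15 end Ravi → 1
12:15 start Yusuf → 2
12:30 start Nadia → 3
13:30 start Ingrid → 4
14:15 end Aoife → 3
15:00 end Yusuf → 2
15:45 end Nadia → 1
15:45 start Mei → 2
15:45 start Omar → 3
16:00 end Ingrid → 2
16:30 end Omar → 1
17:15 end Mei → 0
18:00 start Noor → 1
21:00 end Noor → 0
Peak is 4, at 13:30 (Aoife, Ingrid, Nadia, Yusuf).

4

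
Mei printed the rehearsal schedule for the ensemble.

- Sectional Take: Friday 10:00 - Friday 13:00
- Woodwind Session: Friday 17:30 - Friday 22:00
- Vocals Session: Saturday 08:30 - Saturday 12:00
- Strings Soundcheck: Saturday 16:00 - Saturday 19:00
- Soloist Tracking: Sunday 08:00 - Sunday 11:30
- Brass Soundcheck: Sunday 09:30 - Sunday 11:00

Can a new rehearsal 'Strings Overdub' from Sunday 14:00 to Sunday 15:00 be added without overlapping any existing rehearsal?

Yes — the slot is free

Sectional Take: ends Friday 13:00 at or before Strings Overdub starts Sunday 14:00 → clear.
Woodwind Session: ends Friday 22:00 at or before Strings Overdub starts Sunday 14:00 → clear.
Vocals Session: ends Saturday 12:00 at or before Strings Overdub starts Sunday 14:00 → clear.
Strings Soundcheck: ends Saturday 19:00 at or before Strings Overdub starts Sunday 14:00 → clear.
Soloist Tracking: ends Sunday 11:30 at or before Strings Overdub starts Sunday 14:00 → clear.
Brass Soundcheck: ends Sunday 11:00 at or before Strings Overdub starts Sunday 14:00 → clear.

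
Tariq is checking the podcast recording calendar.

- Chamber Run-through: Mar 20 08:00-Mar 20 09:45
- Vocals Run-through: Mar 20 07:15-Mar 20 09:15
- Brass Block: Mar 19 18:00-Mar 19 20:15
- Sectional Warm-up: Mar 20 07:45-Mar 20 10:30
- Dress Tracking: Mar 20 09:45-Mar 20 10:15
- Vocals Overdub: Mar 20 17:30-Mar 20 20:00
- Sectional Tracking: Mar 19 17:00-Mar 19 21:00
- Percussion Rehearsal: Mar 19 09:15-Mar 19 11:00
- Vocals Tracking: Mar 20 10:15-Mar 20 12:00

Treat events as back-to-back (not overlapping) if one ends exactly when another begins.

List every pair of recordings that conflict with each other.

Sorted by start: Percussion Rehearsal, Sectional Tracking, Brass Block, Vocals Run-through, Sectional Warm-up, Chamber Run-through, Dress Tracking, Vocals Tracking, Vocals Overdub.
Sectional Tracking starts after Percussion Rehearsal ends, so Percussion Rehearsal has no further overlaps.
Brass Block starts before Sectional Tracking ends → Sectional Tracking and Brass Block overlap.
Vocals Run-through starts after Sectional Tracking ends, so Sectional Tracking has no further overlaps.
Vocals Run-through starts after Brass Block ends, so Brass Block has no further overlaps.
Sectional Warm-up starts before Vocals Run-through ends → Vocals Run-through and Sectional Warm-up overlap.
Chamber Run-through starts before Vocals Run-through ends → Vocals Run-through and Chamber Run-through overlap.
Dress Tracking starts after Vocals Run-through ends, so Vocals Run-through has no further overlaps.
Chamber Run-through starts before Sectional Warm-up ends → Sectional Warm-up and Chamber Run-through overlap.
Dress Tracking starts before Sectional Warm-up ends → Sectional Warm-up and Dress Tracking overlap.
Vocals Tracking starts before Sectional Warm-up ends → Sectional Warm-up and Vocals Tracking overlap.
Vocals Overdub starts after Sectional Warm-up ends.
Dress Tracking starts exactly when Chamber Run-through ends (back-to-back, no overlap), so Chamber Run-through has no further overlaps.
Vocals Tracking starts exactly when Dress Tracking ends (back-to-back, no overlap), so Dress Tracking has no further overlaps.
Vocals Overdub starts after Vocals Tracking ends.

Brass Block & Sectional Tracking, Chamber Run-through & Sectional Warm-up, Chamber Run-through & Vocals Run-through, Dress Tracking & Sectional Warm-up, Sectional Warm-up & Vocals Run-through, Sectional Warm-up & Vocals Tracking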